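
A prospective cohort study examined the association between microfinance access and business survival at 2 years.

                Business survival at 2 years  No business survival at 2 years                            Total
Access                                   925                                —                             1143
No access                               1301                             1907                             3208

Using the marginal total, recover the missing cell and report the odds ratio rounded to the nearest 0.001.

6.220

The missing cell is in the exposed row: 1143 − 925 = 218.
So a = 925, b = 218, c = 1301, d = 1907.
OR = (a·d)/(b·c) = (925 × 1907) / (218 × 1301) = 1763975 / 283618 = 6.21955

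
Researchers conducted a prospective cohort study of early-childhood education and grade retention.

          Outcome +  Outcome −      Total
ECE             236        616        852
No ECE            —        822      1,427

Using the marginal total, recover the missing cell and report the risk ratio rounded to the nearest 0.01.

The missing cell is in the unexposed row: 1427 − 822 = 605.
So a = 236, b = 616, c = 605, d = 822.
RR = [a/(a+b)] / [c/(c+d)] = (236/852) / (605/1427) = 0.27700/0.42397 = 0.65334

0.65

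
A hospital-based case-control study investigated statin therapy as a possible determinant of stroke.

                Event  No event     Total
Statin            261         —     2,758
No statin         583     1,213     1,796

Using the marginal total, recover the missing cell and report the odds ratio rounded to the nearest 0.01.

The missing cell is in the exposed row: 2758 − 261 = 2497.
So a = 261, b = 2497, c = 583, d = 1213.
OR = (a·d)/(b·c) = (261 × 1213) / (2497 × 583) = 316593 / 1455751 = 0.21748

0.22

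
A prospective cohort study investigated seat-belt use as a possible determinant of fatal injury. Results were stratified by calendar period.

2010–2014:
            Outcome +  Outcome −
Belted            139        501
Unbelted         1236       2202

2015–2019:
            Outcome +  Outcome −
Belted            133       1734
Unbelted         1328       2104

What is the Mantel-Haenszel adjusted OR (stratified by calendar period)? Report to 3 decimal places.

0.218

OR_MH = Σ(aᵢdᵢ/nᵢ) / Σ(bᵢcᵢ/nᵢ), where nᵢ is the stratum total.
Stratum 1 (2010–2014): n = 4078; a·d/n = 139·2202/4078 = 75.0559; b·c/n = 501·1236/4078 = 151.8480
Stratum 2 (2015–2019): n = 5299; a·d/n = 133·2104/5299 = 52.8085; b·c/n = 1734·1328/5299 = 434.5635
OR_MH = (75.0559 + 52.8085) / (151.8480 + 434.5635) = 127.8644 / 586.4115 = 0.21805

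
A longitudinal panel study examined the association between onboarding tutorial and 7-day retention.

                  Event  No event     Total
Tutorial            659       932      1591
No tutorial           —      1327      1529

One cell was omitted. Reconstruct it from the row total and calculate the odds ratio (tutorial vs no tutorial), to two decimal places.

The missing cell is in the unexposed row: 1529 − 1327 = 202.
So a = 659, b = 932, c = 202, d = 1327.
OR = (a·d)/(b·c) = (659 × 1327) / (932 × 202) = 874493 / 188264 = 4.64504

4.65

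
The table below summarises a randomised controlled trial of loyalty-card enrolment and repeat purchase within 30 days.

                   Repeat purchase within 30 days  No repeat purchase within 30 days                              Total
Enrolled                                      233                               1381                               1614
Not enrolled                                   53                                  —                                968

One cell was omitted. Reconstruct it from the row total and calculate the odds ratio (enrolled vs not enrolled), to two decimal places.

The missing cell is in the unexposed row: 968 − 53 = 915.
So a = 233, b = 1381, c = 53, d = 915.
OR = (a·d)/(b·c) = (233 × 915) / (1381 × 53) = 213195 / 73193 = 2.91278

2.91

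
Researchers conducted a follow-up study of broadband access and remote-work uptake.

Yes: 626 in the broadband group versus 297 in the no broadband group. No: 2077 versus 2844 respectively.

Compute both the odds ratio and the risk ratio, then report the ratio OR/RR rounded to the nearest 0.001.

1.178

From the description: a = 626, b = 2077, c = 297, d = 2844.
OR = (626·2844)/(2077·297) = 1780344/616869 = 2.88610
Risk in exposed = 626/2703 = 0.23159; risk in unexposed = 297/3141 = 0.09456; RR = 2.44929
OR/RR = 2.88610 / 2.44929 = 1.17834
The outcome is not rare, so the OR lies further from 1 than the RR.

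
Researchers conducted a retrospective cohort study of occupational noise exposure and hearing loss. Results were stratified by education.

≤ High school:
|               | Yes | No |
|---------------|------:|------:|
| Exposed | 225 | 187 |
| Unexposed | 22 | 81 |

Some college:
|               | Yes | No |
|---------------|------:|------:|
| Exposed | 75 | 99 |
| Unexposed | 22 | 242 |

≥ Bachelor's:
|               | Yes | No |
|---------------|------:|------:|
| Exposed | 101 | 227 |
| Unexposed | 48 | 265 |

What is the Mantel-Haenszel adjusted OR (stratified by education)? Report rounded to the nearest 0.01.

OR_MH = Σ(aᵢdᵢ/nᵢ) / Σ(bᵢcᵢ/nᵢ), where nᵢ is the stratum total.
Stratum 1 (≤ High school): n = 515; a·d/n = 225·81/515 = 35.3883; b·c/n = 187·22/515 = 7.9883
Stratum 2 (Some college): n = 438; a·d/n = 75·242/438 = 41.4384; b·c/n = 99·22/438 = 4.9726
Stratum 3 (≥ Bachelor's): n = 641; a·d/n = 101·265/641 = 41.7551; b·c/n = 227·48/641 = 16.9984
OR_MH = (35.3883 + 41.4384 + 41.7551) / (7.9883 + 4.9726 + 16.9984) = 118.5818 / 29.9594 = 3.95808

3.96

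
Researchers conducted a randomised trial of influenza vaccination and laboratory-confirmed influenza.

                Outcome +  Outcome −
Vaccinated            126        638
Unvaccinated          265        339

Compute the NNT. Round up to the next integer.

4

Risk in treated group = 126/764 = 0.16492; risk in control = 265/604 = 0.43874.
Absolute risk reduction = 0.43874 − 0.16492 = 0.27382
NNT = 1 / ARR = 1 / 0.27382 = 3.652 → round up → 4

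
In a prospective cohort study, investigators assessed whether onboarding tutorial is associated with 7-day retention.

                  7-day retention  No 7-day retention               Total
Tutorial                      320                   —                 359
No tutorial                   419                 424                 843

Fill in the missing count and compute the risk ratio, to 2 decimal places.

The missing cell is in the exposed row: 359 − 320 = 39.
So a = 320, b = 39, c = 419, d = 424.
RR = [a/(a+b)] / [c/(c+d)] = (320/359) / (419/843) = 0.89136/0.49703 = 1.79337

1.79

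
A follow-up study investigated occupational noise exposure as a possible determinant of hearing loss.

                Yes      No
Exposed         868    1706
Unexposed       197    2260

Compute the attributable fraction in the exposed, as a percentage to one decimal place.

Cells: a = 868, b = 1706, c = 197, d = 2260.
Risk in exposed = 868/2574 = 0.33722; risk in unexposed = 197/2457 = 0.08018.
RR = 0.33722/0.08018 = 4.20581
AR% = (RR − 1)/RR × 100 = (4.20581 − 1)/4.20581 × 100 = 76.2234%

76.2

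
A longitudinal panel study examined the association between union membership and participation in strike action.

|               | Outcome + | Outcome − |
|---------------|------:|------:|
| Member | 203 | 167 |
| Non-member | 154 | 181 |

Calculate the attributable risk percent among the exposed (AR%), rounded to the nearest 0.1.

16.2

Cells: a = 203, b = 167, c = 154, d = 181.
Risk in exposed = 203/370 = 0.54865; risk in unexposed = 154/335 = 0.45970.
RR = 0.54865/0.45970 = 1.19349
AR% = (RR − 1)/RR × 100 = (1.19349 − 1)/1.19349 × 100 = 16.2120%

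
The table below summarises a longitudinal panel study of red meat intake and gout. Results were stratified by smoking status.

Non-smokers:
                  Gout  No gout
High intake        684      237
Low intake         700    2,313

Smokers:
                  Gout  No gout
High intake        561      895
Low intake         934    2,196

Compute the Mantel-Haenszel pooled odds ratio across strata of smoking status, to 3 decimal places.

OR_MH = Σ(aᵢdᵢ/nᵢ) / Σ(bᵢcᵢ/nᵢ), where nᵢ is the stratum total.
Stratum 1 (Non-smokers): n = 3934; a·d/n = 684·2313/3934 = 402.1586; b·c/n = 237·700/3934 = 42.1708
Stratum 2 (Smokers): n = 4586; a·d/n = 561·2196/4586 = 268.6341; b·c/n = 895·934/4586 = 182.2787
OR_MH = (402.1586 + 268.6341) / (42.1708 + 182.2787) = 670.7927 / 224.4495 = 2.98861

2.989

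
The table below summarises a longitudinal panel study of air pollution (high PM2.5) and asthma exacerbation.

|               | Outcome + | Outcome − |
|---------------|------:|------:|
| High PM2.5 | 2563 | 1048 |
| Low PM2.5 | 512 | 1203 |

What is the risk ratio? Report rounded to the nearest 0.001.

Cells: a = 2563, b = 1048, c = 512, d = 1203.
Risk in exposed = 2563/3611 = 0.70978; risk in unexposed = 512/1715 = 0.29854.
RR = 0.70978 / 0.29854 = 2.37747
The risk among the exposed is 2.38 times that among the unexposed.

2.377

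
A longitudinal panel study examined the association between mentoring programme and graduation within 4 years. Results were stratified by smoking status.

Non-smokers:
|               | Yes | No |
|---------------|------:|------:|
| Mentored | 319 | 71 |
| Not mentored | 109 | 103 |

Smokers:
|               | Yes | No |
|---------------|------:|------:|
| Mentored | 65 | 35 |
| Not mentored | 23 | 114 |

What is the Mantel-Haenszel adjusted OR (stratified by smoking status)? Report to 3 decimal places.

5.282

OR_MH = Σ(aᵢdᵢ/nᵢ) / Σ(bᵢcᵢ/nᵢ), where nᵢ is the stratum total.
Stratum 1 (Non-smokers): n = 602; a·d/n = 319·103/602 = 54.5797; b·c/n = 71·109/602 = 12.8555
Stratum 2 (Smokers): n = 237; a·d/n = 65·114/237 = 31.2658; b·c/n = 35·23/237 = 3.3966
OR_MH = (54.5797 + 31.2658) / (12.8555 + 3.3966) = 85.8456 / 16.2521 = 5.28212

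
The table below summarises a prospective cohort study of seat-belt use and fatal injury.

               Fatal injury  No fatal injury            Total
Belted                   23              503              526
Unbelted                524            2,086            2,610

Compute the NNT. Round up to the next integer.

Risk in treated group = 23/526 = 0.04373; risk in control = 524/2610 = 0.20077.
Absolute risk reduction = 0.20077 − 0.04373 = 0.15704
NNT = 1 / ARR = 1 / 0.15704 = 6.368 → round up → 7

7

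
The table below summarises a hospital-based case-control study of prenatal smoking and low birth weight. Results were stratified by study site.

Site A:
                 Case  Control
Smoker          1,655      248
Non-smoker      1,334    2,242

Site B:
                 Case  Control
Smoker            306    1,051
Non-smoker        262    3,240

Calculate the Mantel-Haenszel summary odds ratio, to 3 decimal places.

7.529

OR_MH = Σ(aᵢdᵢ/nᵢ) / Σ(bᵢcᵢ/nᵢ), where nᵢ is the stratum total.
Stratum 1 (Site A): n = 5479; a·d/n = 1655·2242/5479 = 677.2239; b·c/n = 248·1334/5479 = 60.3818
Stratum 2 (Site B): n = 4859; a·d/n = 306·3240/4859 = 204.0420; b·c/n = 1051·262/4859 = 56.6705
OR_MH = (677.2239 + 204.0420) / (60.3818 + 56.6705) = 881.2659 / 117.0523 = 7.52882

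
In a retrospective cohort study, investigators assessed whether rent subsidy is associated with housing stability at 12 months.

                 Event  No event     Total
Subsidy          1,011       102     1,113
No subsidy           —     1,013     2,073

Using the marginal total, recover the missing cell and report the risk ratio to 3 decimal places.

1.776

The missing cell is in the unexposed row: 2073 − 1013 = 1060.
So a = 1011, b = 102, c = 1060, d = 1013.
RR = [a/(a+b)] / [c/(c+d)] = (1011/1113) / (1060/2073) = 0.90836/0.51134 = 1.77644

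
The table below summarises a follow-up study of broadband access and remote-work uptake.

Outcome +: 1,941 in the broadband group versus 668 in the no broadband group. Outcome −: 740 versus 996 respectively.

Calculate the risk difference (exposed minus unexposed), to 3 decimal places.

From the description: a = 1941, b = 740, c = 668, d = 996.
Risk in exposed = 1941/2681 = 0.723984; risk in unexposed = 668/1664 = 0.401442.
Risk difference = 0.723984 − 0.401442 = 0.322541

0.323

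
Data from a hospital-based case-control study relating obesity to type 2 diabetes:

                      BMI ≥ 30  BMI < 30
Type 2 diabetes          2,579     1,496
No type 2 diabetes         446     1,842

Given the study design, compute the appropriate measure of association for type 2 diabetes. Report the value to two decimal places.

7.12

Reading the table with exposure as columns: a = 2579 (BMI ≥ 30, case), b = 446 (BMI ≥ 30, non-case), c = 1496 (BMI < 30, case), d = 1842.
This is a hospital-based case-control study: participants were sampled on outcome status, so risks in the source population cannot be estimated directly — relative risk is not valid here. The odds ratio is the appropriate measure.
OR = (a·d)/(b·c) = (2579 × 1842) / (446 × 1496) = 4750518 / 667216 = 7.11991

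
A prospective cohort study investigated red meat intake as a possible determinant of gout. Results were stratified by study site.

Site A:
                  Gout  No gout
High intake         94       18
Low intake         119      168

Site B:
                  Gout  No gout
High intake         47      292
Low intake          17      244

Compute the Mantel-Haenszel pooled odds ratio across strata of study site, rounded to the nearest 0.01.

4.30

OR_MH = Σ(aᵢdᵢ/nᵢ) / Σ(bᵢcᵢ/nᵢ), where nᵢ is the stratum total.
Stratum 1 (Site A): n = 399; a·d/n = 94·168/399 = 39.5789; b·c/n = 18·119/399 = 5.3684
Stratum 2 (Site B): n = 600; a·d/n = 47·244/600 = 19.1133; b·c/n = 292·17/600 = 8.2733
OR_MH = (39.5789 + 19.1133) / (5.3684 + 8.2733) = 58.6923 / 13.6418 = 4.30240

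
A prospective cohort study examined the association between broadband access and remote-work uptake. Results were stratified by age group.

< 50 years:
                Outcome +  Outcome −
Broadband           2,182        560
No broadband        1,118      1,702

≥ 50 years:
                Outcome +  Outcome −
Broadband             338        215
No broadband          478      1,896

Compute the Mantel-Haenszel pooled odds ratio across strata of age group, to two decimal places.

6.00

OR_MH = Σ(aᵢdᵢ/nᵢ) / Σ(bᵢcᵢ/nᵢ), where nᵢ is the stratum total.
Stratum 1 (< 50 years): n = 5562; a·d/n = 2182·1702/5562 = 667.7030; b·c/n = 560·1118/5562 = 112.5638
Stratum 2 (≥ 50 years): n = 2927; a·d/n = 338·1896/2927 = 218.9436; b·c/n = 215·478/2927 = 35.1110
OR_MH = (667.7030 + 218.9436) / (112.5638 + 35.1110) = 886.6466 / 147.6749 = 6.00405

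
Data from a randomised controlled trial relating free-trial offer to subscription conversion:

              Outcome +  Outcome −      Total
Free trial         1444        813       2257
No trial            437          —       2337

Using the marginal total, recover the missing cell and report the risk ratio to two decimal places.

3.42

The missing cell is in the unexposed row: 2337 − 437 = 1900.
So a = 1444, b = 813, c = 437, d = 1900.
RR = [a/(a+b)] / [c/(c+d)] = (1444/2257) / (437/2337) = 0.63979/0.18699 = 3.42147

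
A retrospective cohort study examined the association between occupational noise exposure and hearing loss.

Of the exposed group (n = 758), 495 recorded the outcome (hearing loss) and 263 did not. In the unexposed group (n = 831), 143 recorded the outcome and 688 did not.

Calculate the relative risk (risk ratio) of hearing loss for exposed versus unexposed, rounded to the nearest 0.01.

3.79

From the description: a = 495, b = 263, c = 143, d = 688.
Risk in exposed = 495/758 = 0.65303; risk in unexposed = 143/831 = 0.17208.
RR = 0.65303 / 0.17208 = 3.79491
The risk among the exposed is 3.79 times that among the unexposed.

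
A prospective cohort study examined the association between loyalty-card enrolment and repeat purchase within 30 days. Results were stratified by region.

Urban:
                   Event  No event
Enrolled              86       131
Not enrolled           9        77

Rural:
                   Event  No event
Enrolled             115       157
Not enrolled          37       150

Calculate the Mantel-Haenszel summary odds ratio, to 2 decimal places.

OR_MH = Σ(aᵢdᵢ/nᵢ) / Σ(bᵢcᵢ/nᵢ), where nᵢ is the stratum total.
Stratum 1 (Urban): n = 303; a·d/n = 86·77/303 = 21.8548; b·c/n = 131·9/303 = 3.8911
Stratum 2 (Rural): n = 459; a·d/n = 115·150/459 = 37.5817; b·c/n = 157·37/459 = 12.6558
OR_MH = (21.8548 + 37.5817) / (3.8911 + 12.6558) = 59.4365 / 16.5469 = 3.59201

3.59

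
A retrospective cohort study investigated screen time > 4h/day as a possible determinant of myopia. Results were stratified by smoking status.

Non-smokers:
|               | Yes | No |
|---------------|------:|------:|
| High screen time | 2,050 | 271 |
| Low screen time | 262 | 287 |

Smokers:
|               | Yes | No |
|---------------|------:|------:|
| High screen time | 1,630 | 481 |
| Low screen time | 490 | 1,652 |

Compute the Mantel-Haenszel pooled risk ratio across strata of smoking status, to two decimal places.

2.67

RR_MH = Σ(aᵢ·n₀ᵢ/nᵢ) / Σ(cᵢ·n₁ᵢ/nᵢ), with n₁ᵢ = aᵢ+bᵢ (exposed), n₀ᵢ = cᵢ+dᵢ (unexposed), nᵢ = n₁ᵢ+n₀ᵢ.
Stratum 1 (Non-smokers): n₁ = 2321, n₀ = 549, n = 2870; a·n₀/n = 2050·549/2870 = 392.1429; c·n₁/n = 262·2321/2870 = 211.8822
Stratum 2 (Smokers): n₁ = 2111, n₀ = 2142, n = 4253; a·n₀/n = 1630·2142/4253 = 820.9405; c·n₁/n = 490·2111/4253 = 243.2142
RR_MH = (392.1429 + 820.9405) / (211.8822 + 243.2142) = 1213.0834 / 455.0964 = 2.66555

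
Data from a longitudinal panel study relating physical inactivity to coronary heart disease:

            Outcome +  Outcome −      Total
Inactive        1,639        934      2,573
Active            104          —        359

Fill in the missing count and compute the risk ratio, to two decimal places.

2.20

The missing cell is in the unexposed row: 359 − 104 = 255.
So a = 1639, b = 934, c = 104, d = 255.
RR = [a/(a+b)] / [c/(c+d)] = (1639/2573) / (104/359) = 0.63700/0.28969 = 2.19887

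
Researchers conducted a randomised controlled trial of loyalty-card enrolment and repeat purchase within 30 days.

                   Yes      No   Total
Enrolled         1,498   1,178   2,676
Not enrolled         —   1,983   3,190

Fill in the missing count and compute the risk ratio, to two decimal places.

1.48

The missing cell is in the unexposed row: 3190 − 1983 = 1207.
So a = 1498, b = 1178, c = 1207, d = 1983.
RR = [a/(a+b)] / [c/(c+d)] = (1498/2676) / (1207/3190) = 0.55979/0.37837 = 1.47948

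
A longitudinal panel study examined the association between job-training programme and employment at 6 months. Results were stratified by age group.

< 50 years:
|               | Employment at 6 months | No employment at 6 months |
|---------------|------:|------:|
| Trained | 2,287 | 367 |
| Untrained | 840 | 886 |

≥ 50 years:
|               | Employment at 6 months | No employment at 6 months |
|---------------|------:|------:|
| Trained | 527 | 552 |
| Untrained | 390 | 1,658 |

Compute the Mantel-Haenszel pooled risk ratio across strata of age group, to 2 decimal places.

RR_MH = Σ(aᵢ·n₀ᵢ/nᵢ) / Σ(cᵢ·n₁ᵢ/nᵢ), with n₁ᵢ = aᵢ+bᵢ (exposed), n₀ᵢ = cᵢ+dᵢ (unexposed), nᵢ = n₁ᵢ+n₀ᵢ.
Stratum 1 (< 50 years): n₁ = 2654, n₀ = 1726, n = 4380; a·n₀/n = 2287·1726/4380 = 901.2242; c·n₁/n = 840·2654/4380 = 508.9863
Stratum 2 (≥ 50 years): n₁ = 1079, n₀ = 2048, n = 3127; a·n₀/n = 527·2048/3127 = 345.1538; c·n₁/n = 390·1079/3127 = 134.5731
RR_MH = (901.2242 + 345.1538) / (508.9863 + 134.5731) = 1246.3780 / 643.5594 = 1.93669

1.94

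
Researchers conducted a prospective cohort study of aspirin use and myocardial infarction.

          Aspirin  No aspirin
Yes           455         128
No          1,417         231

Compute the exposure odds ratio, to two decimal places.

Reading the table with exposure as columns: a = 455 (Aspirin, case), b = 1417 (Aspirin, non-case), c = 128 (No aspirin, case), d = 231.
OR = (a·d)/(b·c) = (455 × 231) / (1417 × 128) = 105105 / 181376 = 0.57949
Exposure is associated with lower odds of myocardial infarction (OR = 0.58 < 1).

0.58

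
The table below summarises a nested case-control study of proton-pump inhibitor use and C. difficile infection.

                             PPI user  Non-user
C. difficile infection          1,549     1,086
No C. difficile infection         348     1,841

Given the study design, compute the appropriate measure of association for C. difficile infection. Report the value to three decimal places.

7.546

Reading the table with exposure as columns: a = 1549 (PPI user, case), b = 348 (PPI user, non-case), c = 1086 (Non-user, case), d = 1841.
This is a nested case-control study: participants were sampled on outcome status, so risks in the source population cannot be estimated directly — relative risk is not valid here. The odds ratio is the appropriate measure.
OR = (a·d)/(b·c) = (1549 × 1841) / (348 × 1086) = 2851709 / 377928 = 7.54564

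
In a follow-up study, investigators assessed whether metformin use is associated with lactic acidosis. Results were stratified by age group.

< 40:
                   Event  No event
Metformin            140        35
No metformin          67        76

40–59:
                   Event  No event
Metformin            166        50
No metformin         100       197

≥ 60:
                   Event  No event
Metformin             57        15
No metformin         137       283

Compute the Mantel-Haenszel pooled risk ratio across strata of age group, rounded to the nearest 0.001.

RR_MH = Σ(aᵢ·n₀ᵢ/nᵢ) / Σ(cᵢ·n₁ᵢ/nᵢ), with n₁ᵢ = aᵢ+bᵢ (exposed), n₀ᵢ = cᵢ+dᵢ (unexposed), nᵢ = n₁ᵢ+n₀ᵢ.
Stratum 1 (< 40): n₁ = 175, n₀ = 143, n = 318; a·n₀/n = 140·143/318 = 62.9560; c·n₁/n = 67·175/318 = 36.8711
Stratum 2 (40–59): n₁ = 216, n₀ = 297, n = 513; a·n₀/n = 166·297/513 = 96.1053; c·n₁/n = 100·216/513 = 42.1053
Stratum 3 (≥ 60): n₁ = 72, n₀ = 420, n = 492; a·n₀/n = 57·420/492 = 48.6585; c·n₁/n = 137·72/492 = 20.0488
RR_MH = (62.9560 + 96.1053 + 48.6585) / (36.8711 + 42.1053 + 20.0488) = 207.7198 / 99.0251 = 2.09765

2.098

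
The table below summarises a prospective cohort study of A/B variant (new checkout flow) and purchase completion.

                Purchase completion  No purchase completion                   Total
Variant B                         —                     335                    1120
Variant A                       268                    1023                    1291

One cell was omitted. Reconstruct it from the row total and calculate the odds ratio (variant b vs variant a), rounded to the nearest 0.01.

The missing cell is in the exposed row: 1120 − 335 = 785.
So a = 785, b = 335, c = 268, d = 1023.
OR = (a·d)/(b·c) = (785 × 1023) / (335 × 268) = 803055 / 89780 = 8.94470

8.94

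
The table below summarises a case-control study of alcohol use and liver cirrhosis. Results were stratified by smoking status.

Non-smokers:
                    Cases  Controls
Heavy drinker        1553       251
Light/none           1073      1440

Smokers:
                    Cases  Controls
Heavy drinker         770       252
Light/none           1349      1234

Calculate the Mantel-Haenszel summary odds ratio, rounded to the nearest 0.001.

OR_MH = Σ(aᵢdᵢ/nᵢ) / Σ(bᵢcᵢ/nᵢ), where nᵢ is the stratum total.
Stratum 1 (Non-smokers): n = 4317; a·d/n = 1553·1440/4317 = 518.0264; b·c/n = 251·1073/4317 = 62.3866
Stratum 2 (Smokers): n = 3605; a·d/n = 770·1234/3605 = 263.5728; b·c/n = 252·1349/3605 = 94.2990
OR_MH = (518.0264 + 263.5728) / (62.3866 + 94.2990) = 781.5992 / 156.6856 = 4.98833

4.988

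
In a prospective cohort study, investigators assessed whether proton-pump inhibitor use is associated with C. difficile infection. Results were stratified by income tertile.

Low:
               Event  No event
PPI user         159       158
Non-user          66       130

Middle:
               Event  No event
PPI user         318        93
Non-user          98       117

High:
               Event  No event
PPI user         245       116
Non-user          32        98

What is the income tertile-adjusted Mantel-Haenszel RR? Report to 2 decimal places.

RR_MH = Σ(aᵢ·n₀ᵢ/nᵢ) / Σ(cᵢ·n₁ᵢ/nᵢ), with n₁ᵢ = aᵢ+bᵢ (exposed), n₀ᵢ = cᵢ+dᵢ (unexposed), nᵢ = n₁ᵢ+n₀ᵢ.
Stratum 1 (Low): n₁ = 317, n₀ = 196, n = 513; a·n₀/n = 159·196/513 = 60.7485; c·n₁/n = 66·317/513 = 40.7836
Stratum 2 (Middle): n₁ = 411, n₀ = 215, n = 626; a·n₀/n = 318·215/626 = 109.2173; c·n₁/n = 98·411/626 = 64.3419
Stratum 3 (High): n₁ = 361, n₀ = 130, n = 491; a·n₀/n = 245·130/491 = 64.8676; c·n₁/n = 32·361/491 = 23.5275
RR_MH = (60.7485 + 109.2173 + 64.8676) / (40.7836 + 64.3419 + 23.5275) = 234.8334 / 128.6530 = 1.82532

1.83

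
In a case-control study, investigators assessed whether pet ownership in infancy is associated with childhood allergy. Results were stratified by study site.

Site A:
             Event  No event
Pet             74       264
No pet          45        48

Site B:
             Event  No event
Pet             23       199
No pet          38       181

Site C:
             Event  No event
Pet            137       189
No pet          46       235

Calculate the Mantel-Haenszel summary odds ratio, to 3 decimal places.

OR_MH = Σ(aᵢdᵢ/nᵢ) / Σ(bᵢcᵢ/nᵢ), where nᵢ is the stratum total.
Stratum 1 (Site A): n = 431; a·d/n = 74·48/431 = 8.2413; b·c/n = 264·45/431 = 27.5638
Stratum 2 (Site B): n = 441; a·d/n = 23·181/441 = 9.4399; b·c/n = 199·38/441 = 17.1474
Stratum 3 (Site C): n = 607; a·d/n = 137·235/607 = 53.0395; b·c/n = 189·46/607 = 14.3229
OR_MH = (8.2413 + 9.4399 + 53.0395) / (27.5638 + 17.1474 + 14.3229) = 70.7207 / 59.0341 = 1.19796

1.198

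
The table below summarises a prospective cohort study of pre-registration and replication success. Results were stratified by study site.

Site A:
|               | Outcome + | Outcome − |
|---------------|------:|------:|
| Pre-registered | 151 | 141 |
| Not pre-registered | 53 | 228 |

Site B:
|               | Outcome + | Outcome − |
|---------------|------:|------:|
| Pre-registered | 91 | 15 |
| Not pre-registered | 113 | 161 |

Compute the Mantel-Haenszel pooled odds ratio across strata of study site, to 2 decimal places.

5.64

OR_MH = Σ(aᵢdᵢ/nᵢ) / Σ(bᵢcᵢ/nᵢ), where nᵢ is the stratum total.
Stratum 1 (Site A): n = 573; a·d/n = 151·228/573 = 60.0838; b·c/n = 141·53/573 = 13.0419
Stratum 2 (Site B): n = 380; a·d/n = 91·161/380 = 38.5553; b·c/n = 15·113/380 = 4.4605
OR_MH = (60.0838 + 38.5553) / (13.0419 + 4.4605) = 98.6390 / 17.5024 = 5.63574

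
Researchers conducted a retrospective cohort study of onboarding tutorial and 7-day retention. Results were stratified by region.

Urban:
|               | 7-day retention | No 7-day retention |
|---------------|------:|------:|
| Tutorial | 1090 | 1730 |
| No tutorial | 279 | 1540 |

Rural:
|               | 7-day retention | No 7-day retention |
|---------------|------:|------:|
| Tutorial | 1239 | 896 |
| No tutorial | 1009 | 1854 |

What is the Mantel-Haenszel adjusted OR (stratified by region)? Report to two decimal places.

OR_MH = Σ(aᵢdᵢ/nᵢ) / Σ(bᵢcᵢ/nᵢ), where nᵢ is the stratum total.
Stratum 1 (Urban): n = 4639; a·d/n = 1090·1540/4639 = 361.8452; b·c/n = 1730·279/4639 = 104.0461
Stratum 2 (Rural): n = 4998; a·d/n = 1239·1854/4998 = 459.6050; b·c/n = 896·1009/4998 = 180.8852
OR_MH = (361.8452 + 459.6050) / (104.0461 + 180.8852) = 821.4503 / 284.9313 = 2.88298

2.88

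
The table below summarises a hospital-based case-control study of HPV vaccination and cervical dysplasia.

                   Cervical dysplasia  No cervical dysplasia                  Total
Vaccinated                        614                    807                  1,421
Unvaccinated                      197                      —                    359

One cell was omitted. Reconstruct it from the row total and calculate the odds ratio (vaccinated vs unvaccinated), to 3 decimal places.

The missing cell is in the unexposed row: 359 − 197 = 162.
So a = 614, b = 807, c = 197, d = 162.
OR = (a·d)/(b·c) = (614 × 162) / (807 × 197) = 99468 / 158979 = 0.62567

0.626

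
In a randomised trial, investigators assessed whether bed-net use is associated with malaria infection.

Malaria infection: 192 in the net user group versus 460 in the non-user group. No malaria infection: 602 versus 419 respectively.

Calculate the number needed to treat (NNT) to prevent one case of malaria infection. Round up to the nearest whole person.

4

Risk in treated group = 192/794 = 0.24181; risk in control = 460/879 = 0.52332.
Absolute risk reduction = 0.52332 − 0.24181 = 0.28151
NNT = 1 / ARR = 1 / 0.28151 = 3.552 → round up → 4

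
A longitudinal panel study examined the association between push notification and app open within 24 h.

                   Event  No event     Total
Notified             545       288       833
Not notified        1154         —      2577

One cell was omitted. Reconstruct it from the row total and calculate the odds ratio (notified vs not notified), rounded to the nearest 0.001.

2.333

The missing cell is in the unexposed row: 2577 − 1154 = 1423.
So a = 545, b = 288, c = 1154, d = 1423.
OR = (a·d)/(b·c) = (545 × 1423) / (288 × 1154) = 775535 / 332352 = 2.33347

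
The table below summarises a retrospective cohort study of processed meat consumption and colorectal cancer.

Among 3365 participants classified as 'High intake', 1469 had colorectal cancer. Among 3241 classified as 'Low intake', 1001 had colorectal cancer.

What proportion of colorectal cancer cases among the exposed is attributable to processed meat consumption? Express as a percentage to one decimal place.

29.3

From the description: a = 1469, b = 1896, c = 1001, d = 2240.
Risk in exposed = 1469/3365 = 0.43655; risk in unexposed = 1001/3241 = 0.30886.
RR = 0.43655/0.30886 = 1.41345
AR% = (RR − 1)/RR × 100 = (1.41345 − 1)/1.41345 × 100 = 29.2513%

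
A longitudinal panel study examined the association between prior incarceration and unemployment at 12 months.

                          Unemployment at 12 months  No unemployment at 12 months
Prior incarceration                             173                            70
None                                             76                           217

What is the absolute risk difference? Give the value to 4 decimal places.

Cells: a = 173, b = 70, c = 76, d = 217.
Risk in exposed = 173/243 = 0.711934; risk in unexposed = 76/293 = 0.259386.
Risk difference = 0.711934 − 0.259386 = 0.452548

0.4525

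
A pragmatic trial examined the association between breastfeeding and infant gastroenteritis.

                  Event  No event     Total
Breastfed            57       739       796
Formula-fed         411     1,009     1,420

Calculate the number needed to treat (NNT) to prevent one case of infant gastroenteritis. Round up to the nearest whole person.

5

Risk in treated group = 57/796 = 0.07161; risk in control = 411/1420 = 0.28944.
Absolute risk reduction = 0.28944 − 0.07161 = 0.21783
NNT = 1 / ARR = 1 / 0.21783 = 4.591 → round up → 5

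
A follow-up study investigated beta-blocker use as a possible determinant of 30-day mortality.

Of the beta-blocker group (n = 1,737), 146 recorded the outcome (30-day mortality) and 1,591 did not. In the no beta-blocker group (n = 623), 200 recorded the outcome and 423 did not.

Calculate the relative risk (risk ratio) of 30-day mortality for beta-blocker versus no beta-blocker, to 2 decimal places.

From the description: a = 146, b = 1591, c = 200, d = 423.
Risk in exposed = 146/1737 = 0.08405; risk in unexposed = 200/623 = 0.32103.
RR = 0.08405 / 0.32103 = 0.26182
The risk is 74% lower among the exposed than among the unexposed.

0.26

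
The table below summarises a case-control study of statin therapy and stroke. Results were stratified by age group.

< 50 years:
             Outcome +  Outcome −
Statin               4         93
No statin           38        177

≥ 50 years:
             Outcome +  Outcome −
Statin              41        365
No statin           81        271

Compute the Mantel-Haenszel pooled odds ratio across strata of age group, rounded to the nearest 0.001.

OR_MH = Σ(aᵢdᵢ/nᵢ) / Σ(bᵢcᵢ/nᵢ), where nᵢ is the stratum total.
Stratum 1 (< 50 years): n = 312; a·d/n = 4·177/312 = 2.2692; b·c/n = 93·38/312 = 11.3269
Stratum 2 (≥ 50 years): n = 758; a·d/n = 41·271/758 = 14.6583; b·c/n = 365·81/758 = 39.0040
OR_MH = (2.2692 + 14.6583) / (11.3269 + 39.0040) = 16.9275 / 50.3309 = 0.33633

0.336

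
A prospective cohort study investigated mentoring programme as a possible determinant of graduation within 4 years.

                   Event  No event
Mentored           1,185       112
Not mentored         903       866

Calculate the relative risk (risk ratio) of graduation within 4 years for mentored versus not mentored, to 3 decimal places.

1.790

Cells: a = 1185, b = 112, c = 903, d = 866.
Risk in exposed = 1185/1297 = 0.91365; risk in unexposed = 903/1769 = 0.51046.
RR = 0.91365 / 0.51046 = 1.78986
The risk among the exposed is 1.79 times that among the unexposed.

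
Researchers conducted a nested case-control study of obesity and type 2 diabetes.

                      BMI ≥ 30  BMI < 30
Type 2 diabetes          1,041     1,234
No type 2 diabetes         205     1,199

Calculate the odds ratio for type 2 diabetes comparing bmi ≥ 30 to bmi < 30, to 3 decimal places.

Reading the table with exposure as columns: a = 1041 (BMI ≥ 30, case), b = 205 (BMI ≥ 30, non-case), c = 1234 (BMI < 30, case), d = 1199.
OR = (a·d)/(b·c) = (1041 × 1199) / (205 × 1234) = 1248159 / 252970 = 4.93402
The odds of type 2 diabetes are about 4.93 times as high in the bmi ≥ 30 group.

4.934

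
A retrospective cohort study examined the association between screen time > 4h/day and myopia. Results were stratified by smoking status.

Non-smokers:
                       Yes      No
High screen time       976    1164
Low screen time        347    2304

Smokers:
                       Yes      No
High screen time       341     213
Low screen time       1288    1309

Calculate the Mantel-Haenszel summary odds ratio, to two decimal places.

3.57

OR_MH = Σ(aᵢdᵢ/nᵢ) / Σ(bᵢcᵢ/nᵢ), where nᵢ is the stratum total.
Stratum 1 (Non-smokers): n = 4791; a·d/n = 976·2304/4791 = 469.3601; b·c/n = 1164·347/4791 = 84.3056
Stratum 2 (Smokers): n = 3151; a·d/n = 341·1309/3151 = 141.6595; b·c/n = 213·1288/3151 = 87.0657
OR_MH = (469.3601 + 141.6595) / (84.3056 + 87.0657) = 611.0195 / 171.3713 = 3.56547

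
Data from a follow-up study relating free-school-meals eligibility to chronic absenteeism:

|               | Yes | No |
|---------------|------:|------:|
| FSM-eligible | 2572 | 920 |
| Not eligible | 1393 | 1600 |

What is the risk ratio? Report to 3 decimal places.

1.583

Cells: a = 2572, b = 920, c = 1393, d = 1600.
Risk in exposed = 2572/3492 = 0.73654; risk in unexposed = 1393/2993 = 0.46542.
RR = 0.73654 / 0.46542 = 1.58253
The risk among the exposed is 1.58 times that among the unexposed.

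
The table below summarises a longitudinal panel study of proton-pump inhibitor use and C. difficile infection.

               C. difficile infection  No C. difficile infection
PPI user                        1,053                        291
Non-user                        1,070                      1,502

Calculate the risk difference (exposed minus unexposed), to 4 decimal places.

Cells: a = 1053, b = 291, c = 1070, d = 1502.
Risk in exposed = 1053/1344 = 0.783482; risk in unexposed = 1070/2572 = 0.416019.
Risk difference = 0.783482 − 0.416019 = 0.367463

0.3675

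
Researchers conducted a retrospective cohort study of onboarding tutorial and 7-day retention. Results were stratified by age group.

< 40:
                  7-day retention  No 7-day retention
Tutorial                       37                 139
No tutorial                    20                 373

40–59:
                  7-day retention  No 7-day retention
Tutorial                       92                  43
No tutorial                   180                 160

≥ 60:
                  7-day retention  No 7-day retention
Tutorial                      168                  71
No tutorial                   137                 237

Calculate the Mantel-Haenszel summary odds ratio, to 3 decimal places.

3.244

OR_MH = Σ(aᵢdᵢ/nᵢ) / Σ(bᵢcᵢ/nᵢ), where nᵢ is the stratum total.
Stratum 1 (< 40): n = 569; a·d/n = 37·373/569 = 24.2548; b·c/n = 139·20/569 = 4.8858
Stratum 2 (40–59): n = 475; a·d/n = 92·160/475 = 30.9895; b·c/n = 43·180/475 = 16.2947
Stratum 3 (≥ 60): n = 613; a·d/n = 168·237/613 = 64.9527; b·c/n = 71·137/613 = 15.8679
OR_MH = (24.2548 + 30.9895 + 64.9527) / (4.8858 + 16.2947 + 15.8679) = 120.1970 / 37.0484 = 3.24433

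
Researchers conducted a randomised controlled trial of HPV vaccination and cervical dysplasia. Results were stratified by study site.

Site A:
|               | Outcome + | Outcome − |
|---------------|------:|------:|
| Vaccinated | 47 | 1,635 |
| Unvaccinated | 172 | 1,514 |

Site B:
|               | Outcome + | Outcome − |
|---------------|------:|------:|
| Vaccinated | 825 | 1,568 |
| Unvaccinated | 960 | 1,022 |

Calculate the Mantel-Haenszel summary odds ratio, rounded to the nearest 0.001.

OR_MH = Σ(aᵢdᵢ/nᵢ) / Σ(bᵢcᵢ/nᵢ), where nᵢ is the stratum total.
Stratum 1 (Site A): n = 3368; a·d/n = 47·1514/3368 = 21.1277; b·c/n = 1635·172/3368 = 83.4976
Stratum 2 (Site B): n = 4375; a·d/n = 825·1022/4375 = 192.7200; b·c/n = 1568·960/4375 = 344.0640
OR_MH = (21.1277 + 192.7200) / (83.4976 + 344.0640) = 213.8477 / 427.5616 = 0.50016

0.500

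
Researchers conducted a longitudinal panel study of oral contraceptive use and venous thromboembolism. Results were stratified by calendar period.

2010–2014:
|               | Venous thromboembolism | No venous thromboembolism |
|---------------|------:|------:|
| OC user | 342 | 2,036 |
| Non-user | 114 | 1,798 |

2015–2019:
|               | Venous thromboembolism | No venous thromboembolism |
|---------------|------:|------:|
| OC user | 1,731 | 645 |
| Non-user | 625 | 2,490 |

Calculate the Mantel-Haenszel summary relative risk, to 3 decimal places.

3.400

RR_MH = Σ(aᵢ·n₀ᵢ/nᵢ) / Σ(cᵢ·n₁ᵢ/nᵢ), with n₁ᵢ = aᵢ+bᵢ (exposed), n₀ᵢ = cᵢ+dᵢ (unexposed), nᵢ = n₁ᵢ+n₀ᵢ.
Stratum 1 (2010–2014): n₁ = 2378, n₀ = 1912, n = 4290; a·n₀/n = 342·1912/4290 = 152.4252; c·n₁/n = 114·2378/4290 = 63.1916
Stratum 2 (2015–2019): n₁ = 2376, n₀ = 3115, n = 5491; a·n₀/n = 1731·3115/5491 = 981.9823; c·n₁/n = 625·2376/5491 = 270.4425
RR_MH = (152.4252 + 981.9823) / (63.1916 + 270.4425) = 1134.4075 / 333.6342 = 3.40015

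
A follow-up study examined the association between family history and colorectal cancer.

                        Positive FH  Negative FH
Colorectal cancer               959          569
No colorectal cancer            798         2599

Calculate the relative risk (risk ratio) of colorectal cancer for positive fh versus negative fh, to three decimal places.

Reading the table with exposure as columns: a = 959 (Positive FH, case), b = 798 (Positive FH, non-case), c = 569 (Negative FH, case), d = 2599.
Risk in exposed = 959/1757 = 0.54582; risk in unexposed = 569/3168 = 0.17961.
RR = 0.54582 / 0.17961 = 3.03892
The risk among the exposed is 3.04 times that among the unexposed.

3.039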